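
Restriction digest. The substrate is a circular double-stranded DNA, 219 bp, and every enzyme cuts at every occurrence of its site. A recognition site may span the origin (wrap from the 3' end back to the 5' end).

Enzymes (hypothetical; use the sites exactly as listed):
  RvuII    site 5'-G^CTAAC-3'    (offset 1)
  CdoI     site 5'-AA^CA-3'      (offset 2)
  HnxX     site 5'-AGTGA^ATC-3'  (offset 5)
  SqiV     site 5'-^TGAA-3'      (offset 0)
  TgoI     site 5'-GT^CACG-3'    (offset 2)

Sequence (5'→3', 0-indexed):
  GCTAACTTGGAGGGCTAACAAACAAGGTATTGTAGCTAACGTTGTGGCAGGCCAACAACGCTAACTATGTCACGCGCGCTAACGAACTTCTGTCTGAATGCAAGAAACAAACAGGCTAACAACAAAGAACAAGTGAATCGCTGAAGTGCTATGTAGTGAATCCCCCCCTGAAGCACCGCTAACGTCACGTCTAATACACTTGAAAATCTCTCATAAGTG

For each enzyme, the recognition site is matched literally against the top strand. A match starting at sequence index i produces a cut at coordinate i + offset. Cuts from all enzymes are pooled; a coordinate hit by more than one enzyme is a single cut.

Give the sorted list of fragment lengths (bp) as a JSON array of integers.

[3,3,3,4,4,4,4,4,4,5,5,7,7,8,9,10,10,13,13,13,15,15,16,20,20]

Per-enzyme occurrences:
  RvuII (GCTAAC, off=1): starts [0, 13, 34, 59, 77, 114, 177] → cuts [1, 14, 35, 60, 78, 115, 178]
  CdoI (AACA, off=2): starts [16, 20, 53, 105, 109, 117, 120, 127] → cuts [18, 22, 55, 107, 111, 119, 122, 129]
  HnxX (AGTGAATC, off=5): starts [131, 154] → cuts [136, 159]
  SqiV (TGAA, off=0): starts [94, 133, 141, 156, 168, 200] → cuts [94, 133, 141, 156, 168, 200]
  TgoI (GTCACG, off=2): starts [68, 183] → cuts [70, 185]

All cut coordinates (distinct, sorted): [1, 14, 18, 22, 35, 55, 60, 70, 78, 94, 107, 111, 115, 119, 122, 129, 133, 136, 141, 156, 159, 168, 178, 185, 200]

Fragments:
  1→14: 13 bp
  14→18: 4 bp
  18→22: 4 bp
  22→35: 13 bp
  35→55: 20 bp
  55→60: 5 bp
  60→70: 10 bp
  70→78: 8 bp
  78→94: 16 bp
  94→107: 13 bp
  107→111: 4 bp
  111→115: 4 bp
  115→119: 4 bp
  119→122: 3 bp
  122→129: 7 bp
  129→133: 4 bp
  133→136: 3 bp
  136→141: 5 bp
  141→156: 15 bp
  156→159: 3 bp
  159→168: 9 bp
  168→178: 10 bp
  178→185: 7 bp
  185→200: 15 bp
  200→1 (wrap): 219-200+1 = 20 bp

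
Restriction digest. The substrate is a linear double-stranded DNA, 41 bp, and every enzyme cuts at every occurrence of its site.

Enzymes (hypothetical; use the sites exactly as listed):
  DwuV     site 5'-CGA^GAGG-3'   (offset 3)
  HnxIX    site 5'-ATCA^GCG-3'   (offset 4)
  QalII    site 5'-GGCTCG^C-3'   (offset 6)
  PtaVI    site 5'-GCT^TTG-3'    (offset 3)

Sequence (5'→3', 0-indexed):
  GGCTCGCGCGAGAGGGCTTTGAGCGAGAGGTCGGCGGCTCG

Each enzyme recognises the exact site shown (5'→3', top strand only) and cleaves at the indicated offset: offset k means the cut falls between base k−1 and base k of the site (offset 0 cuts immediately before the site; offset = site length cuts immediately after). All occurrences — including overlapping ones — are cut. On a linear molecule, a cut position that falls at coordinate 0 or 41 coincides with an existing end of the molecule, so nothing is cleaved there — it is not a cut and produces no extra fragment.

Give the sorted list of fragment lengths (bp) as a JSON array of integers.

[5,6,7,8,15]

Site scan:
  DwuV (CGAGAGG, off=3): starts [8, 23] → cuts [11, 26]
  HnxIX (ATCAGCG, off=4): no sites
  QalII (GGCTCGC, off=6): starts [0] → cuts [6]
  PtaVI (GCTTTG, off=3): starts [15] → cuts [18]

Pooled cuts: [6, 11, 18, 26]

Fragments:
  [0,6): 6 bp
  [6,11): 5 bp
  [11,18): 7 bp
  [18,26): 8 bp
  [26,41): 15 bp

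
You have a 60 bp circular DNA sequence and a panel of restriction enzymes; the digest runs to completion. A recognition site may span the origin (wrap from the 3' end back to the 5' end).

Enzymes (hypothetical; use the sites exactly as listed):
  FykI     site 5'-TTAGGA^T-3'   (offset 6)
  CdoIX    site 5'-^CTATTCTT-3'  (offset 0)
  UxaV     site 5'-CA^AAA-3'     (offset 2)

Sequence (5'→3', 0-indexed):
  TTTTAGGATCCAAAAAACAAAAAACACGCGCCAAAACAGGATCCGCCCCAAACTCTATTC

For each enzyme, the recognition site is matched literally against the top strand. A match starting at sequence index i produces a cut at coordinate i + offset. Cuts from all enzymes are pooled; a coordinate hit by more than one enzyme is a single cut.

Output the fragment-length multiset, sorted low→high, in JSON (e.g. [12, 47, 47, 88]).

[4,7,14,14,21]

Per-enzyme occurrences:
  FykI TTAGGAT/6: at [2] ⇒ [8]
  CdoIX CTATTCTT/0: at [54] ⇒ [54]
  UxaV CAAAA/2: at [10, 17, 31] ⇒ [12, 19, 33]

All cut coordinates (distinct, sorted): [8, 12, 19, 33, 54]

Fragment lengths:
  8→12: 4 bp
  12→19: 7 bp
  19→33: 14 bp
  33→54: 21 bp
  54→8 (wrap): 60-54+8 = 14 bp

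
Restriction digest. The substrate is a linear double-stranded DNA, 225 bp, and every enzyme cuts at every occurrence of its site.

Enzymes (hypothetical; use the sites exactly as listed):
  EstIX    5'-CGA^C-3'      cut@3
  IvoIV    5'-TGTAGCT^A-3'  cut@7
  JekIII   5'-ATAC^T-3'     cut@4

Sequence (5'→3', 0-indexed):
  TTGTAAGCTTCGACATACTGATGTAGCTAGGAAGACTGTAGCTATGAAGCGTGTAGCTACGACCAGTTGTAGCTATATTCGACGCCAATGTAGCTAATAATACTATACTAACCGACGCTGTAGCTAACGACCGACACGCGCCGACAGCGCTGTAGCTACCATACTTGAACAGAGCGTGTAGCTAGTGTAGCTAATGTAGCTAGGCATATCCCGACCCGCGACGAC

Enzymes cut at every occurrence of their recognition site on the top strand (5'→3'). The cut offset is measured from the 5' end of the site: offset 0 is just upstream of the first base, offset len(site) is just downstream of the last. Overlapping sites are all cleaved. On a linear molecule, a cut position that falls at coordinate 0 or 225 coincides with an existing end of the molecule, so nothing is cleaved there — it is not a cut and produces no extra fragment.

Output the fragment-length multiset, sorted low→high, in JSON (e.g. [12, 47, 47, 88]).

Per-enzyme occurrences:
  EstIX CGAC/3: at [10, 59, 79, 112, 127, 131, 141, 211, 218, 221] ⇒ [13, 62, 82, 115, 130, 134, 144, 214, 221, 224]
  IvoIV TGTAGCTA/7: at [21, 36, 51, 67, 88, 118, 150, 176, 185, 194] ⇒ [28, 43, 58, 74, 95, 125, 157, 183, 192, 201]
  JekIII ATACT/4: at [14, 99, 104, 160] ⇒ [18, 103, 108, 164]

All cut coordinates (distinct, sorted): [13, 18, 28, 43, 58, 62, 74, 82, 95, 103, 108, 115, 125, 130, 134, 144, 157, 164, 183, 192, 201, 214, 221, 224]

Fragment lengths:
  [0,13): 13 bp
  [13,18): 5 bp
  [18,28): 10 bp
  [28,43): 15 bp
  [43,58): 15 bp
  [58,62): 4 bp
  [62,74): 12 bp
  [74,82): 8 bp
  [82,95): 13 bp
  [95,103): 8 bp
  [103,108): 5 bp
  [108,115): 7 bp
  [115,125): 10 bp
  [125,130): 5 bp
  [130,134): 4 bp
  [134,144): 10 bp
  [144,157): 13 bp
  [157,164): 7 bp
  [164,183): 19 bp
  [183,192): 9 bp
  [192,201): 9 bp
  [201,214): 13 bp
  [214,221): 7 bp
  [221,224): 3 bp
  [224,225): 1 bp

[1,3,4,4,5,5,5,7,7,7,8,8,9,9,10,10,10,12,13,13,13,13,15,15,19]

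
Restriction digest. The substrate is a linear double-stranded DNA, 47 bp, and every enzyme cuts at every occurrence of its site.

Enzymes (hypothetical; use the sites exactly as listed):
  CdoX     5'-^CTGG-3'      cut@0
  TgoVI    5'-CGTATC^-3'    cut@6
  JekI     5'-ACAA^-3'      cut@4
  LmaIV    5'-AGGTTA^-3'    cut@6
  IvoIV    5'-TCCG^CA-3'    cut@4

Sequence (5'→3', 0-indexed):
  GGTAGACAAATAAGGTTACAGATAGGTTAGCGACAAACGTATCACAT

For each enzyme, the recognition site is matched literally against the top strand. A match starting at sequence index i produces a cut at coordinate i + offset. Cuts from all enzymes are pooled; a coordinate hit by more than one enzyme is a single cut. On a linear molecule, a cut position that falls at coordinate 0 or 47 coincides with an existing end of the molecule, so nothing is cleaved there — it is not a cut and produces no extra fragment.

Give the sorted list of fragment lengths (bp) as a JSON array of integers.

[4,7,7,9,9,11]

Per-enzyme occurrences:
  CdoX (CTGG, off=0): no sites
  TgoVI (CGTATC, off=6): starts [37] → cuts [43]
  JekI (ACAA, off=4): starts [5, 32] → cuts [9, 36]
  LmaIV (AGGTTA, off=6): starts [12, 23] → cuts [18, 29]
  IvoIV (TCCGCA, off=4): no sites

All cut coordinates (distinct, sorted): [9, 18, 29, 36, 43]

Fragments:
  [0,9): 9 bp
  [9,18): 9 bp
  [18,29): 11 bp
  [29,36): 7 bp
  [36,43): 7 bp
  [43,47): 4 bp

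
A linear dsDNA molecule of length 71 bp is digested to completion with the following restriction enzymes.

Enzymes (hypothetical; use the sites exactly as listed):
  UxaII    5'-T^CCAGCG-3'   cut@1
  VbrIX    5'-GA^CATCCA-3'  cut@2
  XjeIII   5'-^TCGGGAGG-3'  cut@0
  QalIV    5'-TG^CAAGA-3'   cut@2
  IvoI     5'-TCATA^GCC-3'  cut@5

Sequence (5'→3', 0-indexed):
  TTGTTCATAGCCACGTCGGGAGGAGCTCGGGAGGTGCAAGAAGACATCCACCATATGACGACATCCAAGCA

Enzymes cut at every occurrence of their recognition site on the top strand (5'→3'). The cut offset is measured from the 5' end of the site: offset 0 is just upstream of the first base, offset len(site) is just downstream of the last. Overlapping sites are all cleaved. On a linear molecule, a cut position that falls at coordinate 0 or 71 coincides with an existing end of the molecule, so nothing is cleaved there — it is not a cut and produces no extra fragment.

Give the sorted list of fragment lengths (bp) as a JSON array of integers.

Site scan:
  UxaII (TCCAGCG, off=1): no sites
  VbrIX (GACATCCA, off=2): starts [42, 59] → cuts [44, 61]
  XjeIII (TCGGGAGG, off=0): starts [15, 26] → cuts [15, 26]
  QalIV (TGCAAGA, off=2): starts [34] → cuts [36]
  IvoI (TCATAGCC, off=5): starts [4] → cuts [9]

Pooled cuts: [9, 15, 26, 36, 44, 61]

Fragments:
  [0,9): 9 bp
  [9,15): 6 bp
  [15,26): 11 bp
  [26,36): 10 bp
  [36,44): 8 bp
  [44,61): 17 bp
  [61,71): 10 bp

[6,8,9,10,10,11,17]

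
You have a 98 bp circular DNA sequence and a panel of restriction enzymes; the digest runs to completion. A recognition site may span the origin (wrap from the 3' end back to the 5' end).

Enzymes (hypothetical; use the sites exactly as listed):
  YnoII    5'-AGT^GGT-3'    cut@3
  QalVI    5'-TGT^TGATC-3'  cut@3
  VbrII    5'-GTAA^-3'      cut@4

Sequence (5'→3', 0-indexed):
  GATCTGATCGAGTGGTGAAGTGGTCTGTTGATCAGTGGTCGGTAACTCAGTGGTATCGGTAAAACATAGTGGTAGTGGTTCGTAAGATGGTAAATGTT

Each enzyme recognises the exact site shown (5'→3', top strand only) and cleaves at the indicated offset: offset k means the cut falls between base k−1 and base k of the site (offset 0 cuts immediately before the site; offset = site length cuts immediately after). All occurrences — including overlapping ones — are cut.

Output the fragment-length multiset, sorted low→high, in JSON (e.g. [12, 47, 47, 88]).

Site scan:
  YnoII AGTGGT/3: at [10, 18, 33, 48, 67, 73] ⇒ [13, 21, 36, 51, 70, 76]
  QalVI TGTTGATC/3: at [25, 94] ⇒ [28, 97]
  VbrII GTAA/4: at [41, 58, 81, 89] ⇒ [45, 62, 85, 93]

Pooled cuts: [13, 21, 28, 36, 45, 51, 62, 70, 76, 85, 93, 97]

Fragment lengths:
  13→21: 8 bp
  21→28: 7 bp
  28→36: 8 bp
  36→45: 9 bp
  45→51: 6 bp
  51→62: 11 bp
  62→70: 8 bp
  70→76: 6 bp
  76→85: 9 bp
  85→93: 8 bp
  93→97: 4 bp
  97→13 (wrap): 98-97+13 = 14 bp

[4,6,6,7,8,8,8,8,9,9,11,14]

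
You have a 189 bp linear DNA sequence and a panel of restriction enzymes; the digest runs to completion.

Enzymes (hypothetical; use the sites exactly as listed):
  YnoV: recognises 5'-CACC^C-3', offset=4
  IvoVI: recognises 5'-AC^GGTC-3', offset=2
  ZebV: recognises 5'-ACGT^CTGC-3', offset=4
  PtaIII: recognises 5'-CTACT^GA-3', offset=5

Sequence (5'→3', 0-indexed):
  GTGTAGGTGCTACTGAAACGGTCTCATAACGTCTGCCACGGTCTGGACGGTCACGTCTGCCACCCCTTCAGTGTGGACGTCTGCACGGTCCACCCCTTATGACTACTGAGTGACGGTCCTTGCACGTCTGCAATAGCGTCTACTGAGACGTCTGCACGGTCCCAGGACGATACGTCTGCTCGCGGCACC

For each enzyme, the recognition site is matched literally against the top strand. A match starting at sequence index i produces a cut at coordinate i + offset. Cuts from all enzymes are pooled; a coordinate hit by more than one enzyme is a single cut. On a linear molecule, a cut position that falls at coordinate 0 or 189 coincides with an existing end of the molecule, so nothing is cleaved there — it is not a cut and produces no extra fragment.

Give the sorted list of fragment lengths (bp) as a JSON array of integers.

[5,6,6,7,7,7,8,8,8,9,13,13,13,14,14,16,17,18]

Per-enzyme occurrences:
  YnoV (CACCC, off=4): starts [60, 90] → cuts [64, 94]
  IvoVI (ACGGTC, off=2): starts [17, 37, 46, 84, 112, 155] → cuts [19, 39, 48, 86, 114, 157]
  ZebV (ACGTCTGC, off=4): starts [28, 52, 76, 123, 147, 171] → cuts [32, 56, 80, 127, 151, 175]
  PtaIII (CTACTGA, off=5): starts [9, 102, 139] → cuts [14, 107, 144]

Pooled cuts: [14, 19, 32, 39, 48, 56, 64, 80, 86, 94, 107, 114, 127, 144, 151, 157, 175]

Fragment lengths:
  [0,14): 14 bp
  [14,19): 5 bp
  [19,32): 13 bp
  [32,39): 7 bp
  [39,48): 9 bp
  [48,56): 8 bp
  [56,64): 8 bp
  [64,80): 16 bp
  [80,86): 6 bp
  [86,94): 8 bp
  [94,107): 13 bp
  [107,114): 7 bp
  [114,127): 13 bp
  [127,144): 17 bp
  [144,151): 7 bp
  [151,157): 6 bp
  [157,175): 18 bp
  [175,189): 14 bp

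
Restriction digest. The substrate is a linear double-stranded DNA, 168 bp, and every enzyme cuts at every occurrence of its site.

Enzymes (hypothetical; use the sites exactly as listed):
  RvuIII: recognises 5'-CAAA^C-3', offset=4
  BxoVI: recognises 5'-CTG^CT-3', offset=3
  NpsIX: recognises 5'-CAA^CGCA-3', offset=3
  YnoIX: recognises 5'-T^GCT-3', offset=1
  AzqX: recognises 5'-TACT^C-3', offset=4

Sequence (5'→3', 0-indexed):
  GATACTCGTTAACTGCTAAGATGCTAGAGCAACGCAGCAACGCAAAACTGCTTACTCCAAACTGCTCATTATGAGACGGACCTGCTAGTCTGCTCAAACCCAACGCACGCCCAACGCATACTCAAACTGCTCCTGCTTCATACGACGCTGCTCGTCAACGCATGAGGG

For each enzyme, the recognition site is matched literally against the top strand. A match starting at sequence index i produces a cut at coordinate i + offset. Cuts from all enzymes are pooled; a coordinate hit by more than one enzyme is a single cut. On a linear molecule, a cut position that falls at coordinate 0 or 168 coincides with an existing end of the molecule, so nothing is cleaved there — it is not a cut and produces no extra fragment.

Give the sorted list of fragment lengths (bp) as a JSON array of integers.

[1,1,1,1,1,1,1,1,2,2,4,5,5,5,6,6,6,7,7,8,8,8,8,9,10,10,11,14,19]

Site scan:
  RvuIII CAAAC/4: at [57, 94, 122] ⇒ [61, 98, 126]
  BxoVI CTGCT/3: at [12, 47, 61, 81, 89, 126, 132, 147] ⇒ [15, 50, 64, 84, 92, 129, 135, 150]
  NpsIX CAACGCA/3: at [29, 37, 100, 111, 155] ⇒ [32, 40, 103, 114, 158]
  YnoIX TGCT/1: at [13, 21, 48, 62, 82, 90, 127, 133, 148] ⇒ [14, 22, 49, 63, 83, 91, 128, 134, 149]
  AzqX TACTC/4: at [2, 52, 118] ⇒ [6, 56, 122]

All cut coordinates (distinct, sorted): [6, 14, 15, 22, 32, 40, 49, 50, 56, 61, 63, 64, 83, 84, 91, 92, 98, 103, 114, 122, 126, 128, 129, 134, 135, 149, 150, 158]

Fragments:
  [0,6): 6 bp
  [6,14): 8 bp
  [14,15): 1 bp
  [15,22): 7 bp
  [22,32): 10 bp
  [32,40): 8 bp
  [40,49): 9 bp
  [49,50): 1 bp
  [50,56): 6 bp
  [56,61): 5 bp
  [61,63): 2 bp
  [63,64): 1 bp
  [64,83): 19 bp
  [83,84): 1 bp
  [84,91): 7 bp
  [91,92): 1 bp
  [92,98): 6 bp
  [98,103): 5 bp
  [103,114): 11 bp
  [114,122): 8 bp
  [122,126): 4 bp
  [126,128): 2 bp
  [128,129): 1 bp
  [129,134): 5 bp
  [134,135): 1 bp
  [135,149): 14 bp
  [149,150): 1 bp
  [150,158): 8 bp
  [158,168): 10 bp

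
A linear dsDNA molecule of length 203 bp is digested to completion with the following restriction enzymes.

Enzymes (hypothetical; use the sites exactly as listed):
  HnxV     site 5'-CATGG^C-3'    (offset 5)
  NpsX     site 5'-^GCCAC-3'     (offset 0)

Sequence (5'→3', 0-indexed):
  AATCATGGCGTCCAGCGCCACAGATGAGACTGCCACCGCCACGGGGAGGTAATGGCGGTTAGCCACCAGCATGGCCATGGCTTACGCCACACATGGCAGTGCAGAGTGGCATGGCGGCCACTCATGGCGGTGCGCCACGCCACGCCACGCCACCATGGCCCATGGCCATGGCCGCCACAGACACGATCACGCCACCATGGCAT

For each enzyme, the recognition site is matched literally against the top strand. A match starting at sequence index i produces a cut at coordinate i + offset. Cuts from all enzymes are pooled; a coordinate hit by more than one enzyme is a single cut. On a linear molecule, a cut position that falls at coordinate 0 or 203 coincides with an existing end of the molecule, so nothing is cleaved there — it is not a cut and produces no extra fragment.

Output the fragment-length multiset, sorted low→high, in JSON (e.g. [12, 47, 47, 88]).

[2,2,3,5,5,5,5,6,6,6,6,7,8,8,10,10,11,11,13,15,17,18,24]

Per-enzyme occurrences:
  HnxV (CATGGC, off=5): starts [3, 69, 75, 91, 109, 122, 153, 160, 166, 195] → cuts [8, 74, 80, 96, 114, 127, 158, 165, 171, 200]
  NpsX (GCCAC, off=0): starts [16, 31, 37, 61, 85, 116, 133, 138, 143, 148, 173, 190] → cuts [16, 31, 37, 61, 85, 116, 133, 138, 143, 148, 173, 190]

All cut coordinates (distinct, sorted): [8, 16, 31, 37, 61, 74, 80, 85, 96, 114, 116, 127, 133, 138, 143, 148, 158, 165, 171, 173, 190, 200]

Fragments:
  [0,8): 8 bp
  [8,16): 8 bp
  [16,31): 15 bp
  [31,37): 6 bp
  [37,61): 24 bp
  [61,74): 13 bp
  [74,80): 6 bp
  [80,85): 5 bp
  [85,96): 11 bp
  [96,114): 18 bp
  [114,116): 2 bp
  [116,127): 11 bp
  [127,133): 6 bp
  [133,138): 5 bp
  [138,143): 5 bp
  [143,148): 5 bp
  [148,158): 10 bp
  [158,165): 7 bp
  [165,171): 6 bp
  [171,173): 2 bp
  [173,190): 17 bp
  [190,200): 10 bp
  [200,203): 3 bp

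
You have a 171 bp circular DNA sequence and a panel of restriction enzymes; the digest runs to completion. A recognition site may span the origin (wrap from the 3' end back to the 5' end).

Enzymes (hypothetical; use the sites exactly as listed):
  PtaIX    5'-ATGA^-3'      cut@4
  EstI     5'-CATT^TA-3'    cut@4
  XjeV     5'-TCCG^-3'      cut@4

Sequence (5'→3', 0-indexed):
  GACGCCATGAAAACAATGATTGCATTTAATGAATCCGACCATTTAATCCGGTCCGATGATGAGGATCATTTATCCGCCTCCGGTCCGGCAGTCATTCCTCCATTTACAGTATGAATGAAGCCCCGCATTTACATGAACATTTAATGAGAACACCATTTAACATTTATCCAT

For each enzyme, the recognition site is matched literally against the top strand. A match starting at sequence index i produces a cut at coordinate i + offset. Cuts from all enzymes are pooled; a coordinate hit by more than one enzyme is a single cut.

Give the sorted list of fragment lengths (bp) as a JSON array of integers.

Per-enzyme occurrences:
  PtaIX ATGA/4: at [6, 15, 28, 55, 58, 110, 114, 132, 143, 169] ⇒ [2, 10, 19, 32, 59, 62, 114, 118, 136, 147]
  EstI CATTTA/4: at [22, 39, 66, 100, 125, 137, 153, 160] ⇒ [26, 43, 70, 104, 129, 141, 157, 164]
  XjeV TCCG/4: at [33, 46, 51, 72, 78, 83] ⇒ [37, 50, 55, 76, 82, 87]

Pooled cuts: [2, 10, 19, 26, 32, 37, 43, 50, 55, 59, 62, 70, 76, 82, 87, 104, 114, 118, 129, 136, 141, 147, 157, 164]

Fragments:
  2→10: 8 bp
  10→19: 9 bp
  19→26: 7 bp
  26→32: 6 bp
  32→37: 5 bp
  37→43: 6 bp
  43→50: 7 bp
  50→55: 5 bp
  55→59: 4 bp
  59→62: 3 bp
  62→70: 8 bp
  70→76: 6 bp
  76→82: 6 bp
  82→87: 5 bp
  87→104: 17 bp
  104→114: 10 bp
  114→118: 4 bp
  118→129: 11 bp
  129→136: 7 bp
  136→141: 5 bp
  141→147: 6 bp
  147→157: 10 bp
  157→164: 7 bp
  164→2 (wrap): 171-164+2 = 9 bp

[3,4,4,5,5,5,5,6,6,6,6,6,7,7,7,7,8,8,9,9,10,10,11,17]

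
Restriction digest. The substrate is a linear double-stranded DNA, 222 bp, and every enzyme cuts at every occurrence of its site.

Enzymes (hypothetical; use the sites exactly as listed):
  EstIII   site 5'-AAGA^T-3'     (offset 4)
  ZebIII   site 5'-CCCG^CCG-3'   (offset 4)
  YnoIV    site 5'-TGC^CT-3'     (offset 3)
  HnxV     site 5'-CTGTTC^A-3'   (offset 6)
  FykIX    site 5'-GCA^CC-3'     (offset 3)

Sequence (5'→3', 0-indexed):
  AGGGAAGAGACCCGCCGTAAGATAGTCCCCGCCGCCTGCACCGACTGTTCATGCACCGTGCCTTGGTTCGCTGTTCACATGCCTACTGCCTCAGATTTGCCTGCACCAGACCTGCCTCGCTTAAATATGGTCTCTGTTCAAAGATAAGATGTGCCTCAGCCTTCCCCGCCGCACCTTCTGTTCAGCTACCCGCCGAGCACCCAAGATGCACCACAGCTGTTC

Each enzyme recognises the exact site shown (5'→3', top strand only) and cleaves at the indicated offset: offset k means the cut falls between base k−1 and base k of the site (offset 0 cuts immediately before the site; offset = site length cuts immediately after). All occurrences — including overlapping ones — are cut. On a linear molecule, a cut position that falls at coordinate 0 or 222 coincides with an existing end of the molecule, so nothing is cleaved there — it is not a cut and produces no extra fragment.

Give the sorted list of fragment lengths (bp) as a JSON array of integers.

Site scan:
  EstIII AAGAT/4: at [18, 140, 145, 202] ⇒ [22, 144, 149, 206]
  ZebIII CCCGCCG/4: at [10, 27, 164, 188] ⇒ [14, 31, 168, 192]
  YnoIV TGCCT/3: at [58, 79, 86, 97, 112, 151] ⇒ [61, 82, 89, 100, 115, 154]
  HnxV CTGTTCA/6: at [44, 70, 133, 177] ⇒ [50, 76, 139, 183]
  FykIX GCACC/3: at [37, 52, 102, 170, 196, 207] ⇒ [40, 55, 105, 173, 199, 210]

Pooled cuts: [14, 22, 31, 40, 50, 55, 61, 76, 82, 89, 100, 105, 115, 139, 144, 149, 154, 168, 173, 183, 192, 199, 206, 210]

Fragments:
  [0,14): 14 bp
  [14,22): 8 bp
  [22,31): 9 bp
  [31,40): 9 bp
  [40,50): 10 bp
  [50,55): 5 bp
  [55,61): 6 bp
  [61,76): 15 bp
  [76,82): 6 bp
  [82,89): 7 bp
  [89,100): 11 bp
  [100,105): 5 bp
  [105,115): 10 bp
  [115,139): 24 bp
  [139,144): 5 bp
  [144,149): 5 bp
  [149,154): 5 bp
  [154,168): 14 bp
  [168,173): 5 bp
  [173,183): 10 bp
  [183,192): 9 bp
  [192,199): 7 bp
  [199,206): 7 bp
  [206,210): 4 bp
  [210,222): 12 bp

[4,5,5,5,5,5,5,6,6,7,7,7,8,9,9,9,10,10,10,11,12,14,14,15,24]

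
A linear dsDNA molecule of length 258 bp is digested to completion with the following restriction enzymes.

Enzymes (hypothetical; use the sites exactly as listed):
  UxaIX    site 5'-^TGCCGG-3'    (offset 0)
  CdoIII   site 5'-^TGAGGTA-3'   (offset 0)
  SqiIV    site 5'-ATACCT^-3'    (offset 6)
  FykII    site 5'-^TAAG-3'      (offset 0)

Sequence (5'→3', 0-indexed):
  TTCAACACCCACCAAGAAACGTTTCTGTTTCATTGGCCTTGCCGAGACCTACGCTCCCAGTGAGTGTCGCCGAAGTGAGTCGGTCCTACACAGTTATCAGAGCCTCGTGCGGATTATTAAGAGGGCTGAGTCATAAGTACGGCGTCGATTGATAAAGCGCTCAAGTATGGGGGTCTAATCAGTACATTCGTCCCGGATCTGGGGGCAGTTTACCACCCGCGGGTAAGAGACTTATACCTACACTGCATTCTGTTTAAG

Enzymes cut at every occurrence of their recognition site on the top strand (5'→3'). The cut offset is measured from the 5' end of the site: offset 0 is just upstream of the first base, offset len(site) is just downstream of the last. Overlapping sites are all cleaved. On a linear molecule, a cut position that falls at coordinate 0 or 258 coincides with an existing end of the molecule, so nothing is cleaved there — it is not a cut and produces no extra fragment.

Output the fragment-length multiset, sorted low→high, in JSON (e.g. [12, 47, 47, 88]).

[4,15,16,16,90,117]

Scan for sites:
  UxaIX (TGCCGG, off=0): no sites
  CdoIII (TGAGGTA, off=0): no sites
  SqiIV (ATACCT, off=6): starts [233] → cuts [239]
  FykII (TAAG, off=0): starts [117, 133, 223, 254] → cuts [117, 133, 223, 254]

All cut coordinates (distinct, sorted): [117, 133, 223, 239, 254]

Fragment lengths:
  [0,117): 117 bp
  [117,133): 16 bp
  [133,223): 90 bp
  [223,239): 16 bp
  [239,254): 15 bp
  [254,258): 4 bp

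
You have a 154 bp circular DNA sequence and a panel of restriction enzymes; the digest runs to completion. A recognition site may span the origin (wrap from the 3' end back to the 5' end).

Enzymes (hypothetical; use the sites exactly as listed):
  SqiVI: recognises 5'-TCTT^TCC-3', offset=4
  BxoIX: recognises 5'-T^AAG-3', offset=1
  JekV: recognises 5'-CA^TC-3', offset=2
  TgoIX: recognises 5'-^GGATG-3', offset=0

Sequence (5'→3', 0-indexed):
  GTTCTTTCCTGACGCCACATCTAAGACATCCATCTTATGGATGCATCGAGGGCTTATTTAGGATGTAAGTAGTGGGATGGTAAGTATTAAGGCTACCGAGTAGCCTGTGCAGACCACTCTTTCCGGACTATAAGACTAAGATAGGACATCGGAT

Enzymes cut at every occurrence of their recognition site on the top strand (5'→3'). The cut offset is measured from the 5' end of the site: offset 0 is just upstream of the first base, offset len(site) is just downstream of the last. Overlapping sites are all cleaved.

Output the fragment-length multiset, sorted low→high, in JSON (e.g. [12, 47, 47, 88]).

[2,3,4,6,6,6,6,7,7,7,8,10,10,11,13,15,33]

Scan for sites:
  SqiVI TCTTTCC/4: at [2, 117] ⇒ [6, 121]
  BxoIX TAAG/1: at [21, 65, 80, 87, 130, 136] ⇒ [22, 66, 81, 88, 131, 137]
  JekV CATC/2: at [17, 26, 30, 43, 146] ⇒ [19, 28, 32, 45, 148]
  TgoIX GGATG/0: at [38, 60, 74, 150] ⇒ [38, 60, 74, 150]

Pooled cuts: [6, 19, 22, 28, 32, 38, 45, 60, 66, 74, 81, 88, 121, 131, 137, 148, 150]

Fragments:
  6→19: 13 bp
  19→22: 3 bp
  22→28: 6 bp
  28→32: 4 bp
  32→38: 6 bp
  38→45: 7 bp
  45→60: 15 bp
  60→66: 6 bp
  66→74: 8 bp
  74→81: 7 bp
  81→88: 7 bp
  88→121: 33 bp
  121→131: 10 bp
  131→137: 6 bp
  137→148: 11 bp
  148→150: 2 bp
  150→6 (wrap): 154-150+6 = 10 bp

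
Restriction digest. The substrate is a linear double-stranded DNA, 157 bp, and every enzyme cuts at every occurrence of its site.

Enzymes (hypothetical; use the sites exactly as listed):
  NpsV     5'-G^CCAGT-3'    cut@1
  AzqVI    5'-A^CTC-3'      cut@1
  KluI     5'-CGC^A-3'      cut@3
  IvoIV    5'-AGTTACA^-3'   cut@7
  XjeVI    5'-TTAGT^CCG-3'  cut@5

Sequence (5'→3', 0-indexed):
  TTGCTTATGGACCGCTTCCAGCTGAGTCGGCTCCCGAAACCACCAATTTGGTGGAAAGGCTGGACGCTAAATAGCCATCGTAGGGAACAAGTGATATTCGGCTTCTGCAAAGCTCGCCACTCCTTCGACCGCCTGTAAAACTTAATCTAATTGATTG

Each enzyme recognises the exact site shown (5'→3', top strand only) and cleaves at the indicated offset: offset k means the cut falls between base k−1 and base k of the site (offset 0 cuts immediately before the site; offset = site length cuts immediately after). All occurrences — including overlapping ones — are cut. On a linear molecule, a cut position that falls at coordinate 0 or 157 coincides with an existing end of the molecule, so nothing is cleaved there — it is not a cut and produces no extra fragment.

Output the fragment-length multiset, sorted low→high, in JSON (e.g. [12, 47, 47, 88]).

Per-enzyme occurrences:
  NpsV (GCCAGT, off=1): no sites
  AzqVI ACTC/1: at [118] ⇒ [119]
  KluI (CGCA, off=3): no sites
  IvoIV (AGTTACA, off=7): no sites
  XjeVI (TTAGTCCG, off=5): no sites

All cut coordinates (distinct, sorted): [119]

Fragments:
  [0,119): 119 bp
  [119,157): 38 bp

[38,119]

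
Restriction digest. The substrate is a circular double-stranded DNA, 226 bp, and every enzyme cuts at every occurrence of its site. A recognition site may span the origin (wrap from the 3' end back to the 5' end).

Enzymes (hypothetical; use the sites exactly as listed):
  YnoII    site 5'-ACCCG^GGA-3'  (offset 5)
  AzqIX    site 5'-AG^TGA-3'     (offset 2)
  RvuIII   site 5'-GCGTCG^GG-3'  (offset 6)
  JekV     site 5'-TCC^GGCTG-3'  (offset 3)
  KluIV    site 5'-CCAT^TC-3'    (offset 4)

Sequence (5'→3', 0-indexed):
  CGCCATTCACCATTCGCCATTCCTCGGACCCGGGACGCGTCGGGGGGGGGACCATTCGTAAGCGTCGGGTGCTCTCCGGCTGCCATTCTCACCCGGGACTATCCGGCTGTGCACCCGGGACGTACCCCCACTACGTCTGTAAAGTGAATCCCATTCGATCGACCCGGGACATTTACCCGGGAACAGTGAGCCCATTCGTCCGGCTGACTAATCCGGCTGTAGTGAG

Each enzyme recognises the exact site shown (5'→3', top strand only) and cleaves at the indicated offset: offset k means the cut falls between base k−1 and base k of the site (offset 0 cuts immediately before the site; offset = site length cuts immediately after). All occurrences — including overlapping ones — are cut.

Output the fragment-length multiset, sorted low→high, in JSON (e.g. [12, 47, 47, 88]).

Site scan:
  YnoII (ACCCGGGA, off=5): starts [27, 90, 112, 161, 174] → cuts [32, 95, 117, 166, 179]
  AzqIX (AGTGA, off=2): starts [142, 184, 220] → cuts [144, 186, 222]
  RvuIII (GCGTCGGG, off=6): starts [36, 61] → cuts [42, 67]
  JekV (TCCGGCTG, off=3): starts [74, 101, 198, 211] → cuts [77, 104, 201, 214]
  KluIV (CCATTC, off=4): starts [2, 9, 16, 51, 82, 150, 191] → cuts [6, 13, 20, 55, 86, 154, 195]

Pooled cuts: [6, 13, 20, 32, 42, 55, 67, 77, 86, 95, 104, 117, 144, 154, 166, 179, 186, 195, 201, 214, 222]

Fragments:
  6→13: 7 bp
  13→20: 7 bp
  20→32: 12 bp
  32→42: 10 bp
  42→55: 13 bp
  55→67: 12 bp
  67→77: 10 bp
  77→86: 9 bp
  86→95: 9 bp
  95→104: 9 bp
  104→117: 13 bp
  117→144: 27 bp
  144→154: 10 bp
  154→166: 12 bp
  166→179: 13 bp
  179→186: 7 bp
  186→195: 9 bp
  195→201: 6 bp
  201→214: 13 bp
  214→222: 8 bp
  222→6 (wrap): 226-222+6 = 10 bp

[6,7,7,7,8,9,9,9,9,10,10,10,10,12,12,12,13,13,13,13,27]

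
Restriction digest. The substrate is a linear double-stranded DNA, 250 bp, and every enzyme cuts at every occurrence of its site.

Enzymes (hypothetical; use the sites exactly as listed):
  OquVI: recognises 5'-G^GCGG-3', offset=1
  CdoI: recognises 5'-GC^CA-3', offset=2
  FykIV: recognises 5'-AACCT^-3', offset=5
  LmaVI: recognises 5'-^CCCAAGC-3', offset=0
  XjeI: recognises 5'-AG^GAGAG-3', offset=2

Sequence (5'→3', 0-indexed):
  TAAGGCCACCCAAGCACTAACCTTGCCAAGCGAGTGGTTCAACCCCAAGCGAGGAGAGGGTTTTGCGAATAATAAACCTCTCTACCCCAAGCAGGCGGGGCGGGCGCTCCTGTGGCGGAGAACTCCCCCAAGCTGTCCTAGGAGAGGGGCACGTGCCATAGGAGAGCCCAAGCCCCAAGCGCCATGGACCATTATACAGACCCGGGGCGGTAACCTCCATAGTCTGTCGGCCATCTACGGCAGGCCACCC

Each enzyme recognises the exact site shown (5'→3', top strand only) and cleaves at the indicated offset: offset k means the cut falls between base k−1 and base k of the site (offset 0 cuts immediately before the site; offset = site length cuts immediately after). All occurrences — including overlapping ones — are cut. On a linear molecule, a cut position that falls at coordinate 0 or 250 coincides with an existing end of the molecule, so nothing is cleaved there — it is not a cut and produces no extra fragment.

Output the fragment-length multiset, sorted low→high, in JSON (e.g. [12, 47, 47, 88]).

Site scan:
  OquVI (GGCGG, off=1): starts [93, 98, 113, 205] → cuts [94, 99, 114, 206]
  CdoI (GCCA, off=2): starts [4, 24, 154, 180, 229, 243] → cuts [6, 26, 156, 182, 231, 245]
  FykIV (AACCT, off=5): starts [18, 74, 211] → cuts [23, 79, 216]
  LmaVI (CCCAAGC, off=0): starts [8, 43, 85, 126, 166, 173] → cuts [8, 43, 85, 126, 166, 173]
  XjeI (AGGAGAG, off=2): starts [51, 139, 159] → cuts [53, 141, 161]

Pooled cuts: [6, 8, 23, 26, 43, 53, 79, 85, 94, 99, 114, 126, 141, 156, 161, 166, 173, 182, 206, 216, 231, 245]

Fragments:
  [0,6): 6 bp
  [6,8): 2 bp
  [8,23): 15 bp
  [23,26): 3 bp
  [26,43): 17 bp
  [43,53): 10 bp
  [53,79): 26 bp
  [79,85): 6 bp
  [85,94): 9 bp
  [94,99): 5 bp
  [99,114): 15 bp
  [114,126): 12 bp
  [126,141): 15 bp
  [141,156): 15 bp
  [156,161): 5 bp
  [161,166): 5 bp
  [166,173): 7 bp
  [173,182): 9 bp
  [182,206): 24 bp
  [206,216): 10 bp
  [216,231): 15 bp
  [231,245): 14 bp
  [245,250): 5 bp

[2,3,5,5,5,5,6,6,7,9,9,10,10,12,14,15,15,15,15,15,17,24,26]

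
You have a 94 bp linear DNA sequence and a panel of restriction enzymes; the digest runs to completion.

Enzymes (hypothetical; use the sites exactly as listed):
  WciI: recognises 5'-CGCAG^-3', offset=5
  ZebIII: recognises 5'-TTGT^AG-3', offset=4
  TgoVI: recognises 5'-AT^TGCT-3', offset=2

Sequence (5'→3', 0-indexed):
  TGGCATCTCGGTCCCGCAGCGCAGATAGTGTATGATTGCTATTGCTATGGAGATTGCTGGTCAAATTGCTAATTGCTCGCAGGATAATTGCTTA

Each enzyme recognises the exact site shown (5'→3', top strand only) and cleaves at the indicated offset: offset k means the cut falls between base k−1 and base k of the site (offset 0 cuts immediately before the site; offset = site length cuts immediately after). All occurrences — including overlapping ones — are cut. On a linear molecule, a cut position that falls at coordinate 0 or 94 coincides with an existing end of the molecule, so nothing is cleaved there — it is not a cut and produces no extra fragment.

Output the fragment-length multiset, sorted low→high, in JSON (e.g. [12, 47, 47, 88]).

Scan for sites:
  WciI (CGCAG, off=5): starts [14, 19, 77] → cuts [19, 24, 82]
  ZebIII (TTGTAG, off=4): no sites
  TgoVI (ATTGCT, off=2): starts [34, 40, 52, 64, 71, 86] → cuts [36, 42, 54, 66, 73, 88]

All cut coordinates (distinct, sorted): [19, 24, 36, 42, 54, 66, 73, 82, 88]

Fragments:
  [0,19): 19 bp
  [19,24): 5 bp
  [24,36): 12 bp
  [36,42): 6 bp
  [42,54): 12 bp
  [54,66): 12 bp
  [66,73): 7 bp
  [73,82): 9 bp
  [82,88): 6 bp
  [88,94): 6 bp

[5,6,6,6,7,9,12,12,12,19]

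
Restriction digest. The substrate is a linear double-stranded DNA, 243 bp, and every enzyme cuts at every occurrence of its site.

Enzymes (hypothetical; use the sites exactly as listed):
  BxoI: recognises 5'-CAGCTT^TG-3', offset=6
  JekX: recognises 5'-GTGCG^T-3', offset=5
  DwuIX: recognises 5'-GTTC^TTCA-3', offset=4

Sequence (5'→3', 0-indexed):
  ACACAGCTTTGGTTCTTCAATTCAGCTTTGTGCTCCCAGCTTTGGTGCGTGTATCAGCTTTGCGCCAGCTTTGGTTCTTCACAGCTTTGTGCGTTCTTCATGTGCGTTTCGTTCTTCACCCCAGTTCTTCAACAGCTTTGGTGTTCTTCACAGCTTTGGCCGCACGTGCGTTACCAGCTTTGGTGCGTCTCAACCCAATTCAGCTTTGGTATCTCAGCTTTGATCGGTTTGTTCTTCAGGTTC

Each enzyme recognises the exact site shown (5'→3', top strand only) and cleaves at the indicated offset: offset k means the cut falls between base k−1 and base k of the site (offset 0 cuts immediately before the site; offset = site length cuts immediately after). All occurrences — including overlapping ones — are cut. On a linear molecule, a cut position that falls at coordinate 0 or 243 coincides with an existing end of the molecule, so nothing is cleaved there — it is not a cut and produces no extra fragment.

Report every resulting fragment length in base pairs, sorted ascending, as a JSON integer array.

Site scan:
  BxoI CAGCTTTG/6: at [3, 22, 36, 54, 65, 81, 132, 150, 174, 200, 214] ⇒ [9, 28, 42, 60, 71, 87, 138, 156, 180, 206, 220]
  JekX GTGCGT/5: at [44, 88, 101, 165, 182] ⇒ [49, 93, 106, 170, 187]
  DwuIX GTTCTTCA/4: at [11, 73, 92, 110, 123, 142, 230] ⇒ [15, 77, 96, 114, 127, 146, 234]

Pooled cuts: [9, 15, 28, 42, 49, 60, 71, 77, 87, 93, 96, 106, 114, 127, 138, 146, 156, 170, 180, 187, 206, 220, 234]

Fragments:
  [0,9): 9 bp
  [9,15): 6 bp
  [15,28): 13 bp
  [28,42): 14 bp
  [42,49): 7 bp
  [49,60): 11 bp
  [60,71): 11 bp
  [71,77): 6 bp
  [77,87): 10 bp
  [87,93): 6 bp
  [93,96): 3 bp
  [96,106): 10 bp
  [106,114): 8 bp
  [114,127): 13 bp
  [127,138): 11 bp
  [138,146): 8 bp
  [146,156): 10 bp
  [156,170): 14 bp
  [170,180): 10 bp
  [180,187): 7 bp
  [187,206): 19 bp
  [206,220): 14 bp
  [220,234): 14 bp
  [234,243): 9 bp

[3,6,6,6,7,7,8,8,9,9,10,10,10,10,11,11,11,13,13,14,14,14,14,19]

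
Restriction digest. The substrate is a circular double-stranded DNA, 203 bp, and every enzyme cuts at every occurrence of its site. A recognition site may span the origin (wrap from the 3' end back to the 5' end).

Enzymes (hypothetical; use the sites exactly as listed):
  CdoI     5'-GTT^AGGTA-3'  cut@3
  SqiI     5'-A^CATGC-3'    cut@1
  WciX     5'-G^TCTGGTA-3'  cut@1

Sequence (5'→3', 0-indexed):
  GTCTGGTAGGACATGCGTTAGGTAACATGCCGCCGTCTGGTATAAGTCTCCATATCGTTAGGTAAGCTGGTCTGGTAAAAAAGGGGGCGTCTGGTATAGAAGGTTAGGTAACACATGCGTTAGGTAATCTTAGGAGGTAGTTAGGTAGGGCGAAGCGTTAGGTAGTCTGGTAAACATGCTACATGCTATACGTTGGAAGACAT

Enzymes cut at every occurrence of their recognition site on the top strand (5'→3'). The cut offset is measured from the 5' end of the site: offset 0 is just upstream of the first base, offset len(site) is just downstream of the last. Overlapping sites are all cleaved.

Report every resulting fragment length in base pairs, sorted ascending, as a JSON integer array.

[6,6,7,8,8,8,9,10,10,11,16,17,19,21,23,24]

Site scan:
  CdoI GTTAGGTA/3: at [16, 56, 102, 118, 139, 156] ⇒ [19, 59, 105, 121, 142, 159]
  SqiI ACATGC/1: at [10, 24, 112, 173, 180] ⇒ [11, 25, 113, 174, 181]
  WciX GTCTGGTA/1: at [0, 34, 69, 88, 164] ⇒ [1, 35, 70, 89, 165]

All cut coordinates (distinct, sorted): [1, 11, 19, 25, 35, 59, 70, 89, 105, 113, 121, 142, 159, 165, 174, 181]

Fragment lengths:
  1→11: 10 bp
  11→19: 8 bp
  19→25: 6 bp
  25→35: 10 bp
  35→59: 24 bp
  59→70: 11 bp
  70→89: 19 bp
  89→105: 16 bp
  105→113: 8 bp
  113→121: 8 bp
  121→142: 21 bp
  142→159: 17 bp
  159→165: 6 bp
  165→174: 9 bp
  174→181: 7 bp
  181→1 (wrap): 203-181+1 = 23 bp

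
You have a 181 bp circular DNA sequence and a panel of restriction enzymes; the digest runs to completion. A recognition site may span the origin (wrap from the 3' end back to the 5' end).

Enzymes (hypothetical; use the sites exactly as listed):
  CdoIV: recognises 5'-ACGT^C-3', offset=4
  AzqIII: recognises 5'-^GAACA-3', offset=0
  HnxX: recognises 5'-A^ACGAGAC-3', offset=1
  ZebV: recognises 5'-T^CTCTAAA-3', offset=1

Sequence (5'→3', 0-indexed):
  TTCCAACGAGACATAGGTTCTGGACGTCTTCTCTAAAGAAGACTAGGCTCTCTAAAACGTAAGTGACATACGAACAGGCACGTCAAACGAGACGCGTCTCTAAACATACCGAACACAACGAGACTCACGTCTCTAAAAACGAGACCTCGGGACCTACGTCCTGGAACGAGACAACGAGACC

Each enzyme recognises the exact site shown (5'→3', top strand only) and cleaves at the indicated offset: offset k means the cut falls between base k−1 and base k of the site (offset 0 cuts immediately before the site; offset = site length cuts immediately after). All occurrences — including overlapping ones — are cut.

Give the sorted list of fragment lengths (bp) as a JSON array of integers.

Per-enzyme occurrences:
  CdoIV (ACGTC, off=4): starts [23, 79, 126, 155] → cuts [27, 83, 130, 159]
  AzqIII (GAACA, off=0): starts [71, 110] → cuts [71, 110]
  HnxX (AACGAGAC, off=1): starts [4, 85, 116, 137, 164, 172] → cuts [5, 86, 117, 138, 165, 173]
  ZebV (TCTCTAAA, off=1): starts [29, 48, 96, 129] → cuts [30, 49, 97, 130]

All cut coordinates (distinct, sorted): [5, 27, 30, 49, 71, 83, 86, 97, 110, 117, 130, 138, 159, 165, 173]

Fragment lengths:
  5→27: 22 bp
  27→30: 3 bp
  30→49: 19 bp
  49→71: 22 bp
  71→83: 12 bp
  83→86: 3 bp
  86→97: 11 bp
  97→110: 13 bp
  110→117: 7 bp
  117→130: 13 bp
  130→138: 8 bp
  138→159: 21 bp
  159→165: 6 bp
  165→173: 8 bp
  173→5 (wrap): 181-173+5 = 13 bp

[3,3,6,7,8,8,11,12,13,13,13,19,21,22,22]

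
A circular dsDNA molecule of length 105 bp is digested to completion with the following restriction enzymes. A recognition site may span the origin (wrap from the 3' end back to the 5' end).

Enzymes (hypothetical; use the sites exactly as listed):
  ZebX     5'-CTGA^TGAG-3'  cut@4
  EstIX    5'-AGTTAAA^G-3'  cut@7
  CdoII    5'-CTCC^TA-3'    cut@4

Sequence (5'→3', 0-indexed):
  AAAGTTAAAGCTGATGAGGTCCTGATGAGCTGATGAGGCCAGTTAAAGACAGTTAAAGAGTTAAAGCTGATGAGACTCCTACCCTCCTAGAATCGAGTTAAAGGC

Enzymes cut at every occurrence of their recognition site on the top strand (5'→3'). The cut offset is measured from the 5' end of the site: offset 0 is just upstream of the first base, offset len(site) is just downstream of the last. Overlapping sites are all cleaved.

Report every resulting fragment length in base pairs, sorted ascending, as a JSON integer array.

[5,5,8,8,8,9,10,11,12,14,15]

Site scan:
  ZebX (CTGATGAG, off=4): starts [10, 21, 29, 66] → cuts [14, 25, 33, 70]
  EstIX (AGTTAAAG, off=7): starts [2, 40, 50, 58, 95] → cuts [9, 47, 57, 65, 102]
  CdoII (CTCCTA, off=4): starts [75, 83] → cuts [79, 87]

Pooled cuts: [9, 14, 25, 33, 47, 57, 65, 70, 79, 87, 102]

Fragment lengths:
  9→14: 5 bp
  14→25: 11 bp
  25→33: 8 bp
  33→47: 14 bp
  47→57: 10 bp
  57→65: 8 bp
  65→70: 5 bp
  70→79: 9 bp
  79→87: 8 bp
  87→102: 15 bp
  102→9 (wrap): 105-102+9 = 12 bp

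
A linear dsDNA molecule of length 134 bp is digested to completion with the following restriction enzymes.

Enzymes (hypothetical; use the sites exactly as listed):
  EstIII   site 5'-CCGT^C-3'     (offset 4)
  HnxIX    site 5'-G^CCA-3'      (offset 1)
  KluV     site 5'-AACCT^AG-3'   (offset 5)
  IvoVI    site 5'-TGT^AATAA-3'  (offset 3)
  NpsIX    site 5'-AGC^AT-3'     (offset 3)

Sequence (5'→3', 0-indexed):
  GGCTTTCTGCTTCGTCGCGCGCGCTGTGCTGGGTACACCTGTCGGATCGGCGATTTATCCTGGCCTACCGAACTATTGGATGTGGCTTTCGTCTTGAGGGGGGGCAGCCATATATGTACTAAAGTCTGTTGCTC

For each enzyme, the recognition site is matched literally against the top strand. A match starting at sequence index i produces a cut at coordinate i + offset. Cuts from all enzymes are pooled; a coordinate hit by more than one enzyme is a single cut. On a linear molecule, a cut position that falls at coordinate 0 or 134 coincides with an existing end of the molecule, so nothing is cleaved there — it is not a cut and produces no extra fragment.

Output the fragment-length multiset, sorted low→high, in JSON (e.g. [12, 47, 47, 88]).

[27,107]

Scan for sites:
  EstIII (CCGTC, off=4): no sites
  HnxIX GCCA/1: at [106] ⇒ [107]
  KluV (AACCTAG, off=5): no sites
  IvoVI (TGTAATAA, off=3): no sites
  NpsIX (AGCAT, off=3): no sites

Pooled cuts: [107]

Fragment lengths:
  [0,107): 107 bp
  [107,134): 27 bp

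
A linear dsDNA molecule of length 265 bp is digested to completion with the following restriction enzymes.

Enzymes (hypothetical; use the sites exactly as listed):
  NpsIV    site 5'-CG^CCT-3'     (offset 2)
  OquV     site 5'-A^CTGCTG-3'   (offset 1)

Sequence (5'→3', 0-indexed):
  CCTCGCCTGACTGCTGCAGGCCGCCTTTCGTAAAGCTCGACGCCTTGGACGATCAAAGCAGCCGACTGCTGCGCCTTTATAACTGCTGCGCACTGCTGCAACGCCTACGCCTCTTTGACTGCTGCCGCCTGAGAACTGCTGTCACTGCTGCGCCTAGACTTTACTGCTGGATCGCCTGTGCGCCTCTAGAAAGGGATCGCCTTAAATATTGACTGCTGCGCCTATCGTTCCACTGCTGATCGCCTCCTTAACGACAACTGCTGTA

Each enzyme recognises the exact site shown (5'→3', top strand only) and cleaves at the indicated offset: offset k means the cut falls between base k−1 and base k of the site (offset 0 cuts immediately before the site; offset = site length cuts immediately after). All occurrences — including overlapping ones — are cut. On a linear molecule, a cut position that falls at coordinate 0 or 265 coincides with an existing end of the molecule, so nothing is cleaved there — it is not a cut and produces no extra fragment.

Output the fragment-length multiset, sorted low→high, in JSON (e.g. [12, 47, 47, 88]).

Per-enzyme occurrences:
  NpsIV (CGCCT, off=2): starts [3, 21, 40, 71, 101, 107, 125, 150, 172, 180, 197, 218, 240] → cuts [5, 23, 42, 73, 103, 109, 127, 152, 174, 182, 199, 220, 242]
  OquV (ACTGCTG, off=1): starts [9, 64, 81, 91, 117, 134, 143, 162, 211, 231, 256] → cuts [10, 65, 82, 92, 118, 135, 144, 163, 212, 232, 257]

All cut coordinates (distinct, sorted): [5, 10, 23, 42, 65, 73, 82, 92, 103, 109, 118, 127, 135, 144, 152, 163, 174, 182, 199, 212, 220, 232, 242, 257]

Fragment lengths:
  [0,5): 5 bp
  [5,10): 5 bp
  [10,23): 13 bp
  [23,42): 19 bp
  [42,65): 23 bp
  [65,73): 8 bp
  [73,82): 9 bp
  [82,92): 10 bp
  [92,103): 11 bp
  [103,109): 6 bp
  [109,118): 9 bp
  [118,127): 9 bp
  [127,135): 8 bp
  [135,144): 9 bp
  [144,152): 8 bp
  [152,163): 11 bp
  [163,174): 11 bp
  [174,182): 8 bp
  [182,199): 17 bp
  [199,212): 13 bp
  [212,220): 8 bp
  [220,232): 12 bp
  [232,242): 10 bp
  [242,257): 15 bp
  [257,265): 8 bp

[5,5,6,8,8,8,8,8,8,9,9,9,9,10,10,11,11,11,12,13,13,15,17,19,23]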